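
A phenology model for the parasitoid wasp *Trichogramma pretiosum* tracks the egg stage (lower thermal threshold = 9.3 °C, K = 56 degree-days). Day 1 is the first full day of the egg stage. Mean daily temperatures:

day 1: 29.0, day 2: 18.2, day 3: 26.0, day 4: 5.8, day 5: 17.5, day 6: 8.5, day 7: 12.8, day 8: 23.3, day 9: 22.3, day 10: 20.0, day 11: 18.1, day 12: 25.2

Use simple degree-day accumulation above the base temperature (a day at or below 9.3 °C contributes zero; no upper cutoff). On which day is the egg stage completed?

day 7

Daily DD above 9.3 °C: 19.7, 8.9, 16.7, 0.0, 8.2, 0.0, 3.5, 14.0, 13.0, 10.7, 8.8, 15.9.
Cumulative: 19.7, 28.6, 45.3, 45.3, 53.5, 53.5, 57.0, 71.0, 84.0, 94.7, 103.5, 119.4.
The total first reaches 56 DD on day 7.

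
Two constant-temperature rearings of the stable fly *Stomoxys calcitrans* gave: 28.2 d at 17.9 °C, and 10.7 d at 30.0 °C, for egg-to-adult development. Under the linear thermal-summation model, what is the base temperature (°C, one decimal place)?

10.5 °C

Linear rate model ⇒ the product D·(T − T_b) is constant across temperatures.
28.2·(17.9 − T_b) = 10.7·(30.0 − T_b)
T_b = (28.2·17.9 − 10.7·30.0) / (28.2 − 10.7) = 183.78 / 17.5 = 10.502 °C ≈ 10.5 °C.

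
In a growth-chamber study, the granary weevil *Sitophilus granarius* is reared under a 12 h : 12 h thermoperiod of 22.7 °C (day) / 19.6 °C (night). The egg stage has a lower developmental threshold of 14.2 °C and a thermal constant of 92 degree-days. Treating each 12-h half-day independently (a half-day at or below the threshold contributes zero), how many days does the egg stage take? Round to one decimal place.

13.2 days

Day half: max(0, 22.7 − 14.2) × 0.5 = 8.5 × 0.5 = 4.25 DD.
Night half: max(0, 19.6 − 14.2) × 0.5 = 5.4 × 0.5 = 2.70 DD.
Per 24 h: 6.95 DD/day.
Duration = 92 / 6.95 = 13.237 ≈ 13.2 days.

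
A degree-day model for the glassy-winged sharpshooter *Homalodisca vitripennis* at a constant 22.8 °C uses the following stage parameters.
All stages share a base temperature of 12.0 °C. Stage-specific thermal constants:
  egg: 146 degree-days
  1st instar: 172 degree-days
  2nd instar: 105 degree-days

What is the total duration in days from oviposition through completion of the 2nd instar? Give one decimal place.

Daily accumulation at 22.8 °C = 22.8 − 12.0 = 10.8 DD/day.
Total K = 146 + 172 + 105 = 423 DD.
Total duration = 423 / 10.8 = 39.167 ≈ 39.2 days.

39.2 days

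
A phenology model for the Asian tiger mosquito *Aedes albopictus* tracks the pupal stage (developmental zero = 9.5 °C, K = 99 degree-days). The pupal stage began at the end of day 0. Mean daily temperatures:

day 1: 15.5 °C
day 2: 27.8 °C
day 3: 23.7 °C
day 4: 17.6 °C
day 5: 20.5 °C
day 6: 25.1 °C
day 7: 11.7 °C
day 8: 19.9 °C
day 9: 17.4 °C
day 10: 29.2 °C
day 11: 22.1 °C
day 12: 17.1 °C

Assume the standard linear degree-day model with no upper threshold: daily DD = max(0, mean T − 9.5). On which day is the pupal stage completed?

Daily DD above 9.5 °C: 6.0, 18.3, 14.2, 8.1, 11.0, 15.6, 2.2, 10.4, 7.9, 19.7, 12.6, 7.6.
Cumulative: 6.0, 24.3, 38.5, 46.6, 57.6, 73.2, 75.4, 85.8, 93.7, 113.4, 126.0, 133.6.
The total first reaches 99 DD on day 10.

day 10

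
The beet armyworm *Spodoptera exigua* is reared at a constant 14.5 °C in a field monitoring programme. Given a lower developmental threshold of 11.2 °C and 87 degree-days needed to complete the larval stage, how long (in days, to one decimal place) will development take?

Daily accumulation = 14.5 − 11.2 = 3.3 DD/day.
Duration = 87 / 3.3 = 26.364 ≈ 26.4 days.

26.4 days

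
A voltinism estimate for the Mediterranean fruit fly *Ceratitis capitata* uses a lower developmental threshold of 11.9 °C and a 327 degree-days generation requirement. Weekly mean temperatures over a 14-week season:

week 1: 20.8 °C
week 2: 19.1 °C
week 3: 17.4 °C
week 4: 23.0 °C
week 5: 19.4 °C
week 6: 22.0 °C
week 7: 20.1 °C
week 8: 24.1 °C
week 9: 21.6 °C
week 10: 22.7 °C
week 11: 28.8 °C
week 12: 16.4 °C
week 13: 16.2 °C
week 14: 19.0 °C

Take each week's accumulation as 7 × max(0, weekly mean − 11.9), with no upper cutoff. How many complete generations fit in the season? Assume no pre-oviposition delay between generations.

2 generations

Weekly DD (7 × max(0, T̄ − 11.9)): 62.3, 50.4, 38.5, 77.7, 52.5, 70.7, 57.4, 85.4, 67.9, 75.6, 118.3, 31.5, 30.1, 49.7.
Season total = 868.0 DD.
Complete generations = ⌊868.0 / 327⌋ = 2.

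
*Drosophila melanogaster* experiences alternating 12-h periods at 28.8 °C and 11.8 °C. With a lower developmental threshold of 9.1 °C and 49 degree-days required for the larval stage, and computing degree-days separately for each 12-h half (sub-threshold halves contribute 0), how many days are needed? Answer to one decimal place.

4.4 days

Day half: max(0, 28.8 − 9.1) × 0.5 = 19.7 × 0.5 = 9.85 DD.
Night half: max(0, 11.8 − 9.1) × 0.5 = 2.7 × 0.5 = 1.35 DD.
Per 24 h: 11.20 DD/day.
Duration = 49 / 11.20 = 4.375 ≈ 4.4 days.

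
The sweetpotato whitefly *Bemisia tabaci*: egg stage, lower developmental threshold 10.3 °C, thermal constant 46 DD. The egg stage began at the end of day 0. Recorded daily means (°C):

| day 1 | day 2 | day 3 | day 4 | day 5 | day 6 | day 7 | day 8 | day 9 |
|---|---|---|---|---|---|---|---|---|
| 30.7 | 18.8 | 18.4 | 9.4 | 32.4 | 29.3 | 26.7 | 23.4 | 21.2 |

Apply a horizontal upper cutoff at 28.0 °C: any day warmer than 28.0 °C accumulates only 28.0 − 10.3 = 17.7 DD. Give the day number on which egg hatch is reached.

Daily DD above 10.3 °C (capped at 17.7): 17.7, 8.5, 8.1, 0.0, 17.7, 17.7, 16.4, 13.1, 10.9.
Cumulative: 17.7, 26.2, 34.3, 34.3, 52.0, 69.7, 86.1, 99.2, 110.1.
The total first reaches 46 DD on day 5.

day 5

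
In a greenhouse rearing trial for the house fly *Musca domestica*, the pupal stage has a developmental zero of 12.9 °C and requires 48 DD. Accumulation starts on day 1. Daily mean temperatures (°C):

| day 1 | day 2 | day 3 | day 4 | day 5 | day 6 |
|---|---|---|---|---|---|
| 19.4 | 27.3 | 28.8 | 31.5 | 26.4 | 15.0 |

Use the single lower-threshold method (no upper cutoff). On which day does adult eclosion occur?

day 4

Daily DD above 12.9 °C: 6.5, 14.4, 15.9, 18.6, 13.5, 2.1.
Cumulative: 6.5, 20.9, 36.8, 55.4, 68.9, 71.0.
The total first reaches 48 DD on day 4.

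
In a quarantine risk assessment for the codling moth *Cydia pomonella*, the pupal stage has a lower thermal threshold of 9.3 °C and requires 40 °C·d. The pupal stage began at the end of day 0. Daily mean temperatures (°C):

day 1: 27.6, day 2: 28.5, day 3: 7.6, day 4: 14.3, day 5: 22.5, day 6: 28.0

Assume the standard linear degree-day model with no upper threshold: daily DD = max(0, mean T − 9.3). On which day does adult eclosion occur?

day 4

Daily DD above 9.3 °C: 18.3, 19.2, 0.0, 5.0, 13.2, 18.7.
Cumulative: 18.3, 37.5, 37.5, 42.5, 55.7, 74.4.
The total first reaches 40 DD on day 4.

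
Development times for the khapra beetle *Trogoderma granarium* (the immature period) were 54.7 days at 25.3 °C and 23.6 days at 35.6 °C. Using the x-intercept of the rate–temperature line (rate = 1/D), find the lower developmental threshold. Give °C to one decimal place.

Under the model K = D·(T − T_b), so D₁·(T₁ − T_b) = D₂·(T₂ − T_b).
54.7·(25.3 − T_b) = 23.6·(35.6 − T_b)
T_b = (54.7·25.3 − 23.6·35.6) / (54.7 − 23.6) = 543.75 / 31.1 = 17.484 °C ≈ 17.5 °C.

17.5 °C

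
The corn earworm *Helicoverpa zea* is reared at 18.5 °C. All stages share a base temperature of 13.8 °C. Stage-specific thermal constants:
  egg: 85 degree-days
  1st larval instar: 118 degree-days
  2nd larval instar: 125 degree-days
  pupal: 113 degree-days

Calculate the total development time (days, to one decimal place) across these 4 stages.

93.8 days

Daily accumulation at 18.5 °C = 18.5 − 13.8 = 4.7 DD/day.
Total K = 85 + 118 + 125 + 113 = 441 DD.
Total duration = 441 / 4.7 = 93.830 ≈ 93.8 days.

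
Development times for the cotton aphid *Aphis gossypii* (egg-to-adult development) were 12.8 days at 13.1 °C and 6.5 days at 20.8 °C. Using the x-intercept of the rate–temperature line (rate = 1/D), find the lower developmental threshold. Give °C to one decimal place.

Equal thermal constants: D₁(T₁ − T_b) = D₂(T₂ − T_b).
12.8·(13.1 − T_b) = 6.5·(20.8 − T_b)
T_b = (12.8·13.1 − 6.5·20.8) / (12.8 − 6.5) = 32.48 / 6.3 = 5.156 °C ≈ 5.2 °C.

5.2 °C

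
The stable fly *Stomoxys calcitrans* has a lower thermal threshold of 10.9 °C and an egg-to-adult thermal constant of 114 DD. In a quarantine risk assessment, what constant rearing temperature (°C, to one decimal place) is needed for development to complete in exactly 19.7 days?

Required daily accumulation = 114 / 19.7 = 5.787 DD/day.
T = T_base + 5.787 = 10.9 + 5.787 = 16.687 ≈ 16.7 °C.

16.7 °C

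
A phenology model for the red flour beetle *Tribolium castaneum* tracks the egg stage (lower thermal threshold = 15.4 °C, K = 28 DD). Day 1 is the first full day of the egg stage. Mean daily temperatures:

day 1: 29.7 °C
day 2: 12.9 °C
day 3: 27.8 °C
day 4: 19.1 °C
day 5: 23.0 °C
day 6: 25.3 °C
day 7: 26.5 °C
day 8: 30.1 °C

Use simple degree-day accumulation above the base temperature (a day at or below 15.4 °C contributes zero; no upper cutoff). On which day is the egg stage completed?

Daily DD above 15.4 °C: 14.3, 0.0, 12.4, 3.7, 7.6, 9.9, 11.1, 14.7.
Cumulative: 14.3, 14.3, 26.7, 30.4, 38.0, 47.9, 59.0, 73.7.
The total first reaches 28 DD on day 4.

day 4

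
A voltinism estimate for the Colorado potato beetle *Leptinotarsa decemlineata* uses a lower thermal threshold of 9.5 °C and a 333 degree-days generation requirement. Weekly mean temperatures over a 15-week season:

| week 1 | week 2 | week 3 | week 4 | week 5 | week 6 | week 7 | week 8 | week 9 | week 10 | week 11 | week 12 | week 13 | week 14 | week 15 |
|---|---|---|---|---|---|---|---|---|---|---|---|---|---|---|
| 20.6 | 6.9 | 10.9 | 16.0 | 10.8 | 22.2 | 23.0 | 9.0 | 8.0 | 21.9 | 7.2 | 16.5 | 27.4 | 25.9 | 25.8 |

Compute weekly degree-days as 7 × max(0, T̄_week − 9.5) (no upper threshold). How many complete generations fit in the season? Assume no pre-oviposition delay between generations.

2 generations

Weekly DD (7 × max(0, T̄ − 9.5)): 77.7, 0.0, 9.8, 45.5, 9.1, 88.9, 94.5, 0.0, 0.0, 86.8, 0.0, 49.0, 125.3, 114.8, 114.1.
Season total = 815.5 DD.
Complete generations = ⌊815.5 / 333⌋ = 2.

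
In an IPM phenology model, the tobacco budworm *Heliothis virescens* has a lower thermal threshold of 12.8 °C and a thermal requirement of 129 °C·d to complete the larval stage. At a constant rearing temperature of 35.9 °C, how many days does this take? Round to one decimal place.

5.6 days

Daily accumulation = 35.9 − 12.8 = 23.1 DD/day.
Duration = 129 / 23.1 = 5.584 ≈ 5.6 days.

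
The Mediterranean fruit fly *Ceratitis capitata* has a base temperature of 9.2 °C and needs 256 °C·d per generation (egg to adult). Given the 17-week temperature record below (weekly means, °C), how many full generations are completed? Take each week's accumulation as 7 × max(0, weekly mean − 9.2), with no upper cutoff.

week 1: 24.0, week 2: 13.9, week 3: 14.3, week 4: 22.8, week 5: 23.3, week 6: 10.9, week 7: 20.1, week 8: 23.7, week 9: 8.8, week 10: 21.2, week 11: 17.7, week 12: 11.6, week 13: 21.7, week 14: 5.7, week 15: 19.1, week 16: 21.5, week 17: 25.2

Weekly DD (7 × max(0, T̄ − 9.2)): 103.6, 32.9, 35.7, 95.2, 98.7, 11.9, 76.3, 101.5, 0.0, 84.0, 59.5, 16.8, 87.5, 0.0, 69.3, 86.1, 112.0.
Season total = 1071.0 DD.
Complete generations = ⌊1071.0 / 256⌋ = 4.

4 generations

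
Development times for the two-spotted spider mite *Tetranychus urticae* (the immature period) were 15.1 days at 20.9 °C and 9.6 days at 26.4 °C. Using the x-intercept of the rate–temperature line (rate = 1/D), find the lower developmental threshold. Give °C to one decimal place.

Linear rate model ⇒ the product D·(T − T_b) is constant across temperatures.
15.1·(20.9 − T_b) = 9.6·(26.4 − T_b)
T_b = (15.1·20.9 − 9.6·26.4) / (15.1 − 9.6) = 62.15 / 5.5 = 11.300 °C ≈ 11.3 °C.

11.3 °C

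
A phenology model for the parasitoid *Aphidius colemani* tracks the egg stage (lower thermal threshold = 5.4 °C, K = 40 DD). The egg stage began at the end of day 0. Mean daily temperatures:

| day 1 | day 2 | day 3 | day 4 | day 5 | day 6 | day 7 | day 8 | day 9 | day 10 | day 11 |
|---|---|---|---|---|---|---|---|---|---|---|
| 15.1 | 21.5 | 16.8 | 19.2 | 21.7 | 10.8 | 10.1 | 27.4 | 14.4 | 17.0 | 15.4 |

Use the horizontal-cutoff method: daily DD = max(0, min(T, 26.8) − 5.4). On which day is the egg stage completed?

Daily DD above 5.4 °C (capped at 21.4): 9.7, 16.1, 11.4, 13.8, 16.3, 5.4, 4.7, 21.4, 9.0, 11.6, 10.0.
Cumulative: 9.7, 25.8, 37.2, 51.0, 67.3, 72.7, 77.4, 98.8, 107.8, 119.4, 129.4.
The total first reaches 40 DD on day 4.

day 4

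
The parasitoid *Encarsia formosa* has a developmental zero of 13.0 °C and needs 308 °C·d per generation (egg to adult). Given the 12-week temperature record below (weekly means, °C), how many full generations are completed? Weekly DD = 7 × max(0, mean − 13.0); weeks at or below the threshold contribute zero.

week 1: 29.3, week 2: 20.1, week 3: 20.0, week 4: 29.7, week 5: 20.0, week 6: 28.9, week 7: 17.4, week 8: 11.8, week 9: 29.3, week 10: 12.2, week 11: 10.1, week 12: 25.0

Weekly DD (7 × max(0, T̄ − 13.0)): 114.1, 49.7, 49.0, 116.9, 49.0, 111.3, 30.8, 0.0, 114.1, 0.0, 0.0, 84.0.
Season total = 718.9 DD.
Complete generations = ⌊718.9 / 308⌋ = 2.

2 generations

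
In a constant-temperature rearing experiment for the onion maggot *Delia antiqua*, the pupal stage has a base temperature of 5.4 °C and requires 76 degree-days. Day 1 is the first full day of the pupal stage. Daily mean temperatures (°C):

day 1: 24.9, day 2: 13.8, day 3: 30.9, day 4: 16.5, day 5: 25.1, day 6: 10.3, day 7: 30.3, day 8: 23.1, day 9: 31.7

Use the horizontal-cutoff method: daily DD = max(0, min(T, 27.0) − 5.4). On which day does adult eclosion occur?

day 5

Daily DD above 5.4 °C (capped at 21.6): 19.5, 8.4, 21.6, 11.1, 19.7, 4.9, 21.6, 17.7, 21.6.
Cumulative: 19.5, 27.9, 49.5, 60.6, 80.3, 85.2, 106.8, 124.5, 146.1.
The total first reaches 76 DD on day 5.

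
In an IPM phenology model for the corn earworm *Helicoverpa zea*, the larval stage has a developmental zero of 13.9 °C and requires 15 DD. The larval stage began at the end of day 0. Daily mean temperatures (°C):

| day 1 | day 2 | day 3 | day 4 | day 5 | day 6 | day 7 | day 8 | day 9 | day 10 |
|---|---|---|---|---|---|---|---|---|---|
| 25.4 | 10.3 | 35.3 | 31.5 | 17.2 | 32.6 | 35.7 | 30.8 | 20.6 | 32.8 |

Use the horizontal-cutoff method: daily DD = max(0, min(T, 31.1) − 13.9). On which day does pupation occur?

Daily DD above 13.9 °C (capped at 17.2): 11.5, 0.0, 17.2, 17.2, 3.3, 17.2, 17.2, 16.9, 6.7, 17.2.
Cumulative: 11.5, 11.5, 28.7, 45.9, 49.2, 66.4, 83.6, 100.5, 107.2, 124.4.
The total first reaches 15 DD on day 3.

day 3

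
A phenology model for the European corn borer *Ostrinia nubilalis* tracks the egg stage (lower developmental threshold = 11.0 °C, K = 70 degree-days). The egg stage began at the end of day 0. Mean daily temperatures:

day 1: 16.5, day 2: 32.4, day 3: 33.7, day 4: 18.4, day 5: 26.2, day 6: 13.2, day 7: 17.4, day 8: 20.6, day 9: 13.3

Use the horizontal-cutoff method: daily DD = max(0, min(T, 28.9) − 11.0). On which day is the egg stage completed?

day 7

Daily DD above 11.0 °C (capped at 17.9): 5.5, 17.9, 17.9, 7.4, 15.2, 2.2, 6.4, 9.6, 2.3.
Cumulative: 5.5, 23.4, 41.3, 48.7, 63.9, 66.1, 72.5, 82.1, 84.4.
The total first reaches 70 DD on day 7.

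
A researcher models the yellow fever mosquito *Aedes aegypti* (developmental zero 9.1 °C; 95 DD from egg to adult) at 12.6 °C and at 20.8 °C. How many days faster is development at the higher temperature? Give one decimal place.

19.0 days

At 12.6 °C: 95 / (12.6 − 9.1) = 95 / 3.5 = 27.143 d.
At 20.8 °C: 95 / (20.8 − 9.1) = 95 / 11.7 = 8.120 d.
Difference = |27.143 − 8.120| = 19.023 ≈ 19.0 days.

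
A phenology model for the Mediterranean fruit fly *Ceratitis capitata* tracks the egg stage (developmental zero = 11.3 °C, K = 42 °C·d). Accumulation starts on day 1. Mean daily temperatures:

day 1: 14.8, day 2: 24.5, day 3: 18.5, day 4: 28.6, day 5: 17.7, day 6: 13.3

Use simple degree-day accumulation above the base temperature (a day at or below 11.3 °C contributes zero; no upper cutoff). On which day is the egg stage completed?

day 5

Daily DD above 11.3 °C: 3.5, 13.2, 7.2, 17.3, 6.4, 2.0.
Cumulative: 3.5, 16.7, 23.9, 41.2, 47.6, 49.6.
The total first reaches 42 DD on day 5.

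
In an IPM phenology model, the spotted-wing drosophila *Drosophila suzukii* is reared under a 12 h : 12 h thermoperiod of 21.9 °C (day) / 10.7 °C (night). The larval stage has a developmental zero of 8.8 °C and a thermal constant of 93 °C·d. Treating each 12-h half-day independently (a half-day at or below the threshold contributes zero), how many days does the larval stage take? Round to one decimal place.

Day half: max(0, 21.9 − 8.8) × 0.5 = 13.1 × 0.5 = 6.55 DD.
Night half: max(0, 10.7 − 8.8) × 0.5 = 1.9 × 0.5 = 0.95 DD.
Per 24 h: 7.50 DD/day.
Duration = 93 / 7.50 = 12.400 ≈ 12.4 days.

12.4 days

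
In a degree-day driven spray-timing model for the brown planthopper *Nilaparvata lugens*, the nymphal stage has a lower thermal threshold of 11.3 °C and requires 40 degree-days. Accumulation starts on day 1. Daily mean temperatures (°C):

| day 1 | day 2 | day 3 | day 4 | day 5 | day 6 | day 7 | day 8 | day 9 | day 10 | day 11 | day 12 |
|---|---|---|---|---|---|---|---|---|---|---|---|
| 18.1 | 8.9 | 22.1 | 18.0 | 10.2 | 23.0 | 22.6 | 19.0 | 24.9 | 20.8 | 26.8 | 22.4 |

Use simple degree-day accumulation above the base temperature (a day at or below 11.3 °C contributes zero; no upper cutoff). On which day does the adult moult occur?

day 7

Daily DD above 11.3 °C: 6.8, 0.0, 10.8, 6.7, 0.0, 11.7, 11.3, 7.7, 13.6, 9.5, 15.5, 11.1.
Cumulative: 6.8, 6.8, 17.6, 24.3, 24.3, 36.0, 47.3, 55.0, 68.6, 78.1, 93.6, 104.7.
The total first reaches 40 DD on day 7.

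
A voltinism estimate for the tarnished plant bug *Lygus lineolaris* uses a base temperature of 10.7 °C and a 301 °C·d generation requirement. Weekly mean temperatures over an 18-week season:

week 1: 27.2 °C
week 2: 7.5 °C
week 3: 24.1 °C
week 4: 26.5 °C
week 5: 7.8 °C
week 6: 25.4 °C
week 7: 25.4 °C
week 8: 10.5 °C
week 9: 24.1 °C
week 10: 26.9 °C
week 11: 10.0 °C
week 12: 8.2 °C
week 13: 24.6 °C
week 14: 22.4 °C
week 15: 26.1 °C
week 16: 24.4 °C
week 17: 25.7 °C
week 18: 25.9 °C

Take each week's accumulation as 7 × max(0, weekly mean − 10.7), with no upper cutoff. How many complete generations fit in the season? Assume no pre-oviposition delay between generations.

4 generations

Weekly DD (7 × max(0, T̄ − 10.7)): 115.5, 0.0, 93.8, 110.6, 0.0, 102.9, 102.9, 0.0, 93.8, 113.4, 0.0, 0.0, 97.3, 81.9, 107.8, 95.9, 105.0, 106.4.
Season total = 1327.2 DD.
Complete generations = ⌊1327.2 / 301⌋ = 4.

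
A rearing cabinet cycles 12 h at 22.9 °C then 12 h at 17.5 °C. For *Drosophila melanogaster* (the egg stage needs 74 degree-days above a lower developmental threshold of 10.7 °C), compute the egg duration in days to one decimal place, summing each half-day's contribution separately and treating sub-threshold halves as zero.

7.8 days

Day half: max(0, 22.9 − 10.7) × 0.5 = 12.2 × 0.5 = 6.10 DD.
Night half: max(0, 17.5 − 10.7) × 0.5 = 6.8 × 0.5 = 3.40 DD.
Per 24 h: 9.50 DD/day.
Duration = 74 / 9.50 = 7.789 ≈ 7.8 days.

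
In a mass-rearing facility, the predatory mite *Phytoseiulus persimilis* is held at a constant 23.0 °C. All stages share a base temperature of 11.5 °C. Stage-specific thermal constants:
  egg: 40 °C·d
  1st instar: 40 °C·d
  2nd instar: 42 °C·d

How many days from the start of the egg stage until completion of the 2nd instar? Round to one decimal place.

10.6 days

Daily accumulation at 23.0 °C = 23.0 − 11.5 = 11.5 DD/day.
Total K = 40 + 40 + 42 = 122 DD.
Total duration = 122 / 11.5 = 10.609 ≈ 10.6 days.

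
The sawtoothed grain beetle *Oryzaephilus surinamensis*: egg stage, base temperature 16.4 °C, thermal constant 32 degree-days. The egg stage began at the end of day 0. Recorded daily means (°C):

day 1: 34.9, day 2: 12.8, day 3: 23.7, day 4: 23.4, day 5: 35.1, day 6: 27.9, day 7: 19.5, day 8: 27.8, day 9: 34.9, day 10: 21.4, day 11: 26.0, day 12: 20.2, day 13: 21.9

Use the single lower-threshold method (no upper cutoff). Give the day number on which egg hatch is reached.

day 4

Daily DD above 16.4 °C: 18.5, 0.0, 7.3, 7.0, 18.7, 11.5, 3.1, 11.4, 18.5, 5.0, 9.6, 3.8, 5.5.
Cumulative: 18.5, 18.5, 25.8, 32.8, 51.5, 63.0, 66.1, 77.5, 96.0, 101.0, 110.6, 114.4, 119.9.
The total first reaches 32 DD on day 4.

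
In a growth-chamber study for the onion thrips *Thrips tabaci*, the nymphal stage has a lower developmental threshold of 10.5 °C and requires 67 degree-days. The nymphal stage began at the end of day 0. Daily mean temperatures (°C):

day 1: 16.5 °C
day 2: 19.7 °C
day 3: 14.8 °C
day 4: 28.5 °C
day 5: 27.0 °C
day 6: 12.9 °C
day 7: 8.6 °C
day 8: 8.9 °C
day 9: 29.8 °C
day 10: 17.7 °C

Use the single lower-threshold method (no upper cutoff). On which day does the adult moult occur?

Daily DD above 10.5 °C: 6.0, 9.2, 4.3, 18.0, 16.5, 2.4, 0.0, 0.0, 19.3, 7.2.
Cumulative: 6.0, 15.2, 19.5, 37.5, 54.0, 56.4, 56.4, 56.4, 75.7, 82.9.
The total first reaches 67 DD on day 9.

day 9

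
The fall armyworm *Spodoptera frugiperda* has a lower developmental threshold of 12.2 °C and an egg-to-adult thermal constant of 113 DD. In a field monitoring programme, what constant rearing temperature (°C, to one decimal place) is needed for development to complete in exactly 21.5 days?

Required daily accumulation = 113 / 21.5 = 5.256 DD/day.
T = T_base + 5.256 = 12.2 + 5.256 = 17.456 ≈ 17.5 °C.

17.5 °C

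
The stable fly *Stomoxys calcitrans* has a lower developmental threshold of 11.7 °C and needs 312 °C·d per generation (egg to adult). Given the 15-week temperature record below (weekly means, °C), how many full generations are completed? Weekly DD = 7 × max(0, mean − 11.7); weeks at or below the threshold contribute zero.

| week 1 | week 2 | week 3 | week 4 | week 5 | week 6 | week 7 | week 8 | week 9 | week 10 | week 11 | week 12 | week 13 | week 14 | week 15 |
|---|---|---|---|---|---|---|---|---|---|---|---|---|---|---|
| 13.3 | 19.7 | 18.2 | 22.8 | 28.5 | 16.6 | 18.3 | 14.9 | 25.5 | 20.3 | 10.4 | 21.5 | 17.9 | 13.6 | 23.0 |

Weekly DD (7 × max(0, T̄ − 11.7)): 11.2, 56.0, 45.5, 77.7, 117.6, 34.3, 46.2, 22.4, 96.6, 60.2, 0.0, 68.6, 43.4, 13.3, 79.1.
Season total = 772.1 DD.
Complete generations = ⌊772.1 / 312⌋ = 2.

2 generations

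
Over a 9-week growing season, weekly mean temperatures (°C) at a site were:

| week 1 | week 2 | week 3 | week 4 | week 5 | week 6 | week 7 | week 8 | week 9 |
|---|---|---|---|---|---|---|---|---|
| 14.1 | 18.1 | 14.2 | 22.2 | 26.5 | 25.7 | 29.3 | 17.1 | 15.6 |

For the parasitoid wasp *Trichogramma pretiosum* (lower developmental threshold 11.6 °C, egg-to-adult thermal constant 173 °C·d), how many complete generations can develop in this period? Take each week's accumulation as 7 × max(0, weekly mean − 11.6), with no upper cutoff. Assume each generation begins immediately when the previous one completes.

3 generations

Weekly DD (7 × max(0, T̄ − 11.6)): 17.5, 45.5, 18.2, 74.2, 104.3, 98.7, 123.9, 38.5, 28.0.
Season total = 548.8 DD.
Complete generations = ⌊548.8 / 173⌋ = 3.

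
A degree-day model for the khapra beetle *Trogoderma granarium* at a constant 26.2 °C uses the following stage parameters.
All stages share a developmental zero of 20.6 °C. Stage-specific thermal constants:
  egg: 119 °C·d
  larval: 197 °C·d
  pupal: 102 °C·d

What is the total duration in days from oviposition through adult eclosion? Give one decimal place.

74.6 days

Daily accumulation at 26.2 °C = 26.2 − 20.6 = 5.6 DD/day.
Total K = 119 + 197 + 102 = 418 DD.
Total duration = 418 / 5.6 = 74.643 ≈ 74.6 days.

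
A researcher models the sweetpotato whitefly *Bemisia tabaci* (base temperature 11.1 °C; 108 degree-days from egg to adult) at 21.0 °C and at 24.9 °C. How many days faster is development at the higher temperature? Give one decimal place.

At 21.0 °C: 108 / (21.0 − 11.1) = 108 / 9.9 = 10.909 d.
At 24.9 °C: 108 / (24.9 − 11.1) = 108 / 13.8 = 7.826 d.
Difference = |10.909 − 7.826| = 3.083 ≈ 3.1 days.

3.1 days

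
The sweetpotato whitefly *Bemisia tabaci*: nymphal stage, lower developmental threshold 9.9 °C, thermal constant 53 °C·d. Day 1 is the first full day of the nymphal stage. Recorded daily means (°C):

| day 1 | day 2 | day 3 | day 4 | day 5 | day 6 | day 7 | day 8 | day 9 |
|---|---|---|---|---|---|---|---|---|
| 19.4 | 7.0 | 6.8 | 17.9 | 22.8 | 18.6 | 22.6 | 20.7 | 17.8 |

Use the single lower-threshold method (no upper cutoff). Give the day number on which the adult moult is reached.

day 8

Daily DD above 9.9 °C: 9.5, 0.0, 0.0, 8.0, 12.9, 8.7, 12.7, 10.8, 7.9.
Cumulative: 9.5, 9.5, 9.5, 17.5, 30.4, 39.1, 51.8, 62.6, 70.5.
The total first reaches 53 DD on day 8.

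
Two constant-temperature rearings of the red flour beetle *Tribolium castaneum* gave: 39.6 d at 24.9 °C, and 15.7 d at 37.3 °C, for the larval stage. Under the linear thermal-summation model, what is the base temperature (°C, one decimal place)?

Linear rate model ⇒ the product D·(T − T_b) is constant across temperatures.
39.6·(24.9 − T_b) = 15.7·(37.3 − T_b)
T_b = (39.6·24.9 − 15.7·37.3) / (39.6 − 15.7) = 400.43 / 23.9 = 16.754 °C ≈ 16.8 °C.

16.8 °C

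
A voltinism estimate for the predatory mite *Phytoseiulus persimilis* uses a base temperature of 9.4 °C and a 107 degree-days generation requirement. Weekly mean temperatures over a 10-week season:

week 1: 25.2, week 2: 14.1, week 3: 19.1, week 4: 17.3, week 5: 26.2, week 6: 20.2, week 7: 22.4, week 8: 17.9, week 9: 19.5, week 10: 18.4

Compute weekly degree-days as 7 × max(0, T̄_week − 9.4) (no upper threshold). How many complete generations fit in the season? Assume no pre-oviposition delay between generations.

6 generations

Weekly DD (7 × max(0, T̄ − 9.4)): 110.6, 32.9, 67.9, 55.3, 117.6, 75.6, 91.0, 59.5, 70.7, 63.0.
Season total = 744.1 DD.
Complete generations = ⌊744.1 / 107⌋ = 6.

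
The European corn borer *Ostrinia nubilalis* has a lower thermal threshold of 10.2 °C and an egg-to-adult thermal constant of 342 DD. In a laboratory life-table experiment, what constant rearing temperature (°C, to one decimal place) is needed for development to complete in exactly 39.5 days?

Required daily accumulation = 342 / 39.5 = 8.658 DD/day.
T = T_base + 8.658 = 10.2 + 8.658 = 18.858 ≈ 18.9 °C.

18.9 °C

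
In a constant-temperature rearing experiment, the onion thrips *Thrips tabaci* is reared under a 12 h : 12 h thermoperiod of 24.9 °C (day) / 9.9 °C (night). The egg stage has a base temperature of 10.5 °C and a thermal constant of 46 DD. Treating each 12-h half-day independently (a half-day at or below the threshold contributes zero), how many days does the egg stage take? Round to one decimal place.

6.4 days

Day half: max(0, 24.9 − 10.5) × 0.5 = 14.4 × 0.5 = 7.20 DD.
Night half: max(0, 9.9 − 10.5) × 0.5 = 0.0 × 0.5 = 0.00 DD.
Per 24 h: 7.20 DD/day.
Duration = 46 / 7.20 = 6.389 ≈ 6.4 days.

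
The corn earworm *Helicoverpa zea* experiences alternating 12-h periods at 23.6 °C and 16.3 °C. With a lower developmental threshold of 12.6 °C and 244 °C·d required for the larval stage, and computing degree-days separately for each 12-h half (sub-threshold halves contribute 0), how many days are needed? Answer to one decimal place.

33.2 days

Day half: max(0, 23.6 − 12.6) × 0.5 = 11.0 × 0.5 = 5.50 DD.
Night half: max(0, 16.3 − 12.6) × 0.5 = 3.7 × 0.5 = 1.85 DD.
Per 24 h: 7.35 DD/day.
Duration = 244 / 7.35 = 33.197 ≈ 33.2 days.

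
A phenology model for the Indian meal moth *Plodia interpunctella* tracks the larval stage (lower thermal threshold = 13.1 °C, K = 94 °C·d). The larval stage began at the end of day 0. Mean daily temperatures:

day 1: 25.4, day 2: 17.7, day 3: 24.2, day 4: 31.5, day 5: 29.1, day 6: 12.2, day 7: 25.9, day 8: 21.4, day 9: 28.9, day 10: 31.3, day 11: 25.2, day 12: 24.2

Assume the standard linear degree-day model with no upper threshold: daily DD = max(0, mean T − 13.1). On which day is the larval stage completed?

Daily DD above 13.1 °C: 12.3, 4.6, 11.1, 18.4, 16.0, 0.0, 12.8, 8.3, 15.8, 18.2, 12.1, 11.1.
Cumulative: 12.3, 16.9, 28.0, 46.4, 62.4, 62.4, 75.2, 83.5, 99.3, 117.5, 129.6, 140.7.
The total first reaches 94 DD on day 9.

day 9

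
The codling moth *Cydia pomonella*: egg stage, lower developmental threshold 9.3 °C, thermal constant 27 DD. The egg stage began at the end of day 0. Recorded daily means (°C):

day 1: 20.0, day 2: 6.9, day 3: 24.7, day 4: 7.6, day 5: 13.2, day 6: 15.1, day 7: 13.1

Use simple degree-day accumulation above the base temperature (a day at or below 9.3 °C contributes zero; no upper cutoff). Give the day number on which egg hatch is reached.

Daily DD above 9.3 °C: 10.7, 0.0, 15.4, 0.0, 3.9, 5.8, 3.8.
Cumulative: 10.7, 10.7, 26.1, 26.1, 30.0, 35.8, 39.6.
The total first reaches 27 DD on day 5.

day 5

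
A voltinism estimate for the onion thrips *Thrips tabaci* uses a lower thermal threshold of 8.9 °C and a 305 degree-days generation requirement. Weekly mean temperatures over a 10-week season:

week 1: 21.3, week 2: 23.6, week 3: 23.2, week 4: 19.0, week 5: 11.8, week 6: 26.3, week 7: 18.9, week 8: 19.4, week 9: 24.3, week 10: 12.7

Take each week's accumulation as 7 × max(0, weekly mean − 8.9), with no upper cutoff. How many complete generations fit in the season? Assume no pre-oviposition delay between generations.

2 generations

Weekly DD (7 × max(0, T̄ − 8.9)): 86.8, 102.9, 100.1, 70.7, 20.3, 121.8, 70.0, 73.5, 107.8, 26.6.
Season total = 780.5 DD.
Complete generations = ⌊780.5 / 305⌋ = 2.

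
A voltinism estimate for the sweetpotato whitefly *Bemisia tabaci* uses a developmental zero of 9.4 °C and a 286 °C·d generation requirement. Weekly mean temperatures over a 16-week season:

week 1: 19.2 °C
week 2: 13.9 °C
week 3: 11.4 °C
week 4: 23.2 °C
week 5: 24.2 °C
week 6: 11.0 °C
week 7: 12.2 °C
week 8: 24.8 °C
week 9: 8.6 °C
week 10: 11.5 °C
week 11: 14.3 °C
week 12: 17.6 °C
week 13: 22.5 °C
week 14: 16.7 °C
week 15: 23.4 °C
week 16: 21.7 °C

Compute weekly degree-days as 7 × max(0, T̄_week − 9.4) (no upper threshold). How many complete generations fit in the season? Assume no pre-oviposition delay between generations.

Weekly DD (7 × max(0, T̄ − 9.4)): 68.6, 31.5, 14.0, 96.6, 103.6, 11.2, 19.6, 107.8, 0.0, 14.7, 34.3, 57.4, 91.7, 51.1, 98.0, 86.1.
Season total = 886.2 DD.
Complete generations = ⌊886.2 / 286⌋ = 3.

3 generations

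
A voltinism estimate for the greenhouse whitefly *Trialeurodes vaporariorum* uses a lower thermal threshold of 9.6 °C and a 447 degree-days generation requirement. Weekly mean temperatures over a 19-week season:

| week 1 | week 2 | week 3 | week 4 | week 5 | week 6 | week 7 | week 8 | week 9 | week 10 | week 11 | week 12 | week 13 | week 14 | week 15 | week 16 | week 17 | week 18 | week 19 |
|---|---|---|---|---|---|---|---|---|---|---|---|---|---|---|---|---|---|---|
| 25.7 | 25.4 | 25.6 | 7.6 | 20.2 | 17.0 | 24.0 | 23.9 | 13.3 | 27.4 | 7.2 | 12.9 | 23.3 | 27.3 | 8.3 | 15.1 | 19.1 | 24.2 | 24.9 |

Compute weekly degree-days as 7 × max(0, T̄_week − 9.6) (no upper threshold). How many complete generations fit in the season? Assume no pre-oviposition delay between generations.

Weekly DD (7 × max(0, T̄ − 9.6)): 112.7, 110.6, 112.0, 0.0, 74.2, 51.8, 100.8, 100.1, 25.9, 124.6, 0.0, 23.1, 95.9, 123.9, 0.0, 38.5, 66.5, 102.2, 107.1.
Season total = 1369.9 DD.
Complete generations = ⌊1369.9 / 447⌋ = 3.

3 generations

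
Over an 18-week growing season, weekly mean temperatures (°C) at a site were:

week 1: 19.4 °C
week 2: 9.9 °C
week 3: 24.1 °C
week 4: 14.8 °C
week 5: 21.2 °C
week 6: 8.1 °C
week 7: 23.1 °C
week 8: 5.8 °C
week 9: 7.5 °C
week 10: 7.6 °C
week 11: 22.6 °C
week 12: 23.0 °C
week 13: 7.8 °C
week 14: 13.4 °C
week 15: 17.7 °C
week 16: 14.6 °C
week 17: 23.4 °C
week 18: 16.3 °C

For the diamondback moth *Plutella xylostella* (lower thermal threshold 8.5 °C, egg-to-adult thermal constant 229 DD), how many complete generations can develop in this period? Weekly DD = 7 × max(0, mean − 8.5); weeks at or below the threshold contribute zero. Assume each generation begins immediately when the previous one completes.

4 generations

Weekly DD (7 × max(0, T̄ − 8.5)): 76.3, 9.8, 109.2, 44.1, 88.9, 0.0, 102.2, 0.0, 0.0, 0.0, 98.7, 101.5, 0.0, 34.3, 64.4, 42.7, 104.3, 54.6.
Season total = 931.0 DD.
Complete generations = ⌊931.0 / 229⌋ = 4.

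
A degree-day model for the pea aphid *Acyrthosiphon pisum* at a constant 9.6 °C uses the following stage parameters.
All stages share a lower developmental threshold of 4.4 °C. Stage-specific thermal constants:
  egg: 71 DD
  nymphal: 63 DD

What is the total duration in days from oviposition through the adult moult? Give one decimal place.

Daily accumulation at 9.6 °C = 9.6 − 4.4 = 5.2 DD/day.
Total K = 71 + 63 = 134 DD.
Total duration = 134 / 5.2 = 25.769 ≈ 25.8 days.

25.8 days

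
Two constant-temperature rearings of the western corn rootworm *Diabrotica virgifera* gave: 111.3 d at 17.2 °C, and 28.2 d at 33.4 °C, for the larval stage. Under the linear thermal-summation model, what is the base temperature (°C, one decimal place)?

Equal thermal constants: D₁(T₁ − T_b) = D₂(T₂ − T_b).
111.3·(17.2 − T_b) = 28.2·(33.4 − T_b)
T_b = (111.3·17.2 − 28.2·33.4) / (111.3 − 28.2) = 972.48 / 83.1 = 11.703 °C ≈ 11.7 °C.

11.7 °C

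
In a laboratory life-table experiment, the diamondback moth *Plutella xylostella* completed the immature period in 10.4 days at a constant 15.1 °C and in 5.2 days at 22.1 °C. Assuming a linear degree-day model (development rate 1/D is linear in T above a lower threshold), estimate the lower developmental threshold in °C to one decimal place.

Equal thermal constants: D₁(T₁ − T_b) = D₂(T₂ − T_b).
10.4·(15.1 − T_b) = 5.2·(22.1 − T_b)
T_b = (10.4·15.1 − 5.2·22.1) / (10.4 − 5.2) = 42.12 / 5.2 = 8.100 °C ≈ 8.1 °C.

8.1 °C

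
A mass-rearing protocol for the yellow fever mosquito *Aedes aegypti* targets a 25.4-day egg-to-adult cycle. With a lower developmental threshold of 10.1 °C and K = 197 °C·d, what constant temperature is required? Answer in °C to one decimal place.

17.9 °C

Required daily accumulation = 197 / 25.4 = 7.756 DD/day.
T = T_base + 7.756 = 10.1 + 7.756 = 17.856 ≈ 17.9 °C.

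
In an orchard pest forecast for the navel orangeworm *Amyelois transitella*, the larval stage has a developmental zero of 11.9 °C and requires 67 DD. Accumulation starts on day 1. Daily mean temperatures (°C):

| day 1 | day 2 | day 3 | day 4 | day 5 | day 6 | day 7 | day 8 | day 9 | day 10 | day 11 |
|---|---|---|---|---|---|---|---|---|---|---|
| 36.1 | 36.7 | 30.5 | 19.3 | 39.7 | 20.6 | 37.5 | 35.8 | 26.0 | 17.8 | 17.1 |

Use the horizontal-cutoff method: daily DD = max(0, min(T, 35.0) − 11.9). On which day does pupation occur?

Daily DD above 11.9 °C (capped at 23.1): 23.1, 23.1, 18.6, 7.4, 23.1, 8.7, 23.1, 23.1, 14.1, 5.9, 5.2.
Cumulative: 23.1, 46.2, 64.8, 72.2, 95.3, 104.0, 127.1, 150.2, 164.3, 170.2, 175.4.
The total first reaches 67 DD on day 4.

day 4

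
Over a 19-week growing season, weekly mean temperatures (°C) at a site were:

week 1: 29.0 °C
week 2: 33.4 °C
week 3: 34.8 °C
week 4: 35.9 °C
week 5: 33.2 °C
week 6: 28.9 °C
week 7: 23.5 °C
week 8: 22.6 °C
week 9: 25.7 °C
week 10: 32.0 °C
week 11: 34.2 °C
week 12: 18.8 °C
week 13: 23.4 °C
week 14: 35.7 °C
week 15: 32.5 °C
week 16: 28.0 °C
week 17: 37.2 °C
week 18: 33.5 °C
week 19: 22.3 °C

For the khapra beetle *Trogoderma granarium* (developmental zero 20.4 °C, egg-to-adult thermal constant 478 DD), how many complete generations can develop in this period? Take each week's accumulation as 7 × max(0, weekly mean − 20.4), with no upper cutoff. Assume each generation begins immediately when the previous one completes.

Weekly DD (7 × max(0, T̄ − 20.4)): 60.2, 91.0, 100.8, 108.5, 89.6, 59.5, 21.7, 15.4, 37.1, 81.2, 96.6, 0.0, 21.0, 107.1, 84.7, 53.2, 117.6, 91.7, 13.3.
Season total = 1250.2 DD.
Complete generations = ⌊1250.2 / 478⌋ = 2.

2 generations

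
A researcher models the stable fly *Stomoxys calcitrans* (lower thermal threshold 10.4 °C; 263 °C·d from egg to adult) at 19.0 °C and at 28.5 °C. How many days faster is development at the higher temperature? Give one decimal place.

16.1 days

At 19.0 °C: 263 / (19.0 − 10.4) = 263 / 8.6 = 30.581 d.
At 28.5 °C: 263 / (28.5 − 10.4) = 263 / 18.1 = 14.530 d.
Difference = |30.581 − 14.530| = 16.051 ≈ 16.1 days.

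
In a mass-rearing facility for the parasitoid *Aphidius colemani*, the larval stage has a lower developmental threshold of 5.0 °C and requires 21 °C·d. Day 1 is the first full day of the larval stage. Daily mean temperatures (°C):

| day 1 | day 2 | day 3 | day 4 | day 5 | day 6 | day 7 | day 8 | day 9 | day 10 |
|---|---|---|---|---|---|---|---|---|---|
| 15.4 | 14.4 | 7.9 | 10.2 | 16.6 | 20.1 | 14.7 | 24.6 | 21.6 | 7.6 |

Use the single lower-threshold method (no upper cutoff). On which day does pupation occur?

Daily DD above 5.0 °C: 10.4, 9.4, 2.9, 5.2, 11.6, 15.1, 9.7, 19.6, 16.6, 2.6.
Cumulative: 10.4, 19.8, 22.7, 27.9, 39.5, 54.6, 64.3, 83.9, 100.5, 103.1.
The total first reaches 21 DD on day 3.

day 3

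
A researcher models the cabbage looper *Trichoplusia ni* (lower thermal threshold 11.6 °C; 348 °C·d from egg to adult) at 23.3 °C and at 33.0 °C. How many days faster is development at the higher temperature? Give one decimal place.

At 23.3 °C: 348 / (23.3 − 11.6) = 348 / 11.7 = 29.744 d.
At 33.0 °C: 348 / (33.0 − 11.6) = 348 / 21.4 = 16.262 d.
Difference = |29.744 − 16.262| = 13.482 ≈ 13.5 days.

13.5 days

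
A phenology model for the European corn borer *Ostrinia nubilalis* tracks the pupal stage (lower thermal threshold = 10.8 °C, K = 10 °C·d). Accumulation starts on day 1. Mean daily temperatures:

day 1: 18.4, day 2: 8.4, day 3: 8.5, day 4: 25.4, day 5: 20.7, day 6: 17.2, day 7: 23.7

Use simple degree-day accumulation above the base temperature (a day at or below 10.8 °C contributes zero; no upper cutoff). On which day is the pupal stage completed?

Daily DD above 10.8 °C: 7.6, 0.0, 0.0, 14.6, 9.9, 6.4, 12.9.
Cumulative: 7.6, 7.6, 7.6, 22.2, 32.1, 38.5, 51.4.
The total first reaches 10 DD on day 4.

day 4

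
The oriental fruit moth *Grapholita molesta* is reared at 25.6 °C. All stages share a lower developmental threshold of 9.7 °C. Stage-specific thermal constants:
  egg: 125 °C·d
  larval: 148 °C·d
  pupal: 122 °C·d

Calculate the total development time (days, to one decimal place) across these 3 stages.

Daily accumulation at 25.6 °C = 25.6 − 9.7 = 15.9 DD/day.
Total K = 125 + 148 + 122 = 395 DD.
Total duration = 395 / 15.9 = 24.843 ≈ 24.8 days.

24.8 days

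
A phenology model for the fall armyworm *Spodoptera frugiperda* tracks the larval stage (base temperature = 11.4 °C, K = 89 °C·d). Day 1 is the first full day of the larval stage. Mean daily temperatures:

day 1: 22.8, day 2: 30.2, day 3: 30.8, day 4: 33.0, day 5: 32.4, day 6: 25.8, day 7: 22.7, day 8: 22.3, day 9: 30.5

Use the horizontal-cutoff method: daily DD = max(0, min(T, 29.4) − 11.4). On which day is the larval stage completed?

Daily DD above 11.4 °C (capped at 18.0): 11.4, 18.0, 18.0, 18.0, 18.0, 14.4, 11.3, 10.9, 18.0.
Cumulative: 11.4, 29.4, 47.4, 65.4, 83.4, 97.8, 109.1, 120.0, 138.0.
The total first reaches 89 DD on day 6.

day 6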